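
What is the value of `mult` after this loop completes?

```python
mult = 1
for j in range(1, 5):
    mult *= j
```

4! = 24
`mult` takes the values: 1 → 2 → 6 → 24

Answer: 24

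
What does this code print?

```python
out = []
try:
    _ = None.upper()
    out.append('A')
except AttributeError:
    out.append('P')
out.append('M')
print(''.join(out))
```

Execution trace: 'P' (except AttributeError) → 'M' (after the try/except). Output: PM

Answer: PM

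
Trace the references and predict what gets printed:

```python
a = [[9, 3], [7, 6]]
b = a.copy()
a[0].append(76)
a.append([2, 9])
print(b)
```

Key concept: shallow copy with nested lists.
Step by step:
`a = [[9, 3], [7, 6]]` → a = [[9, 3], [7, 6]]
`b = a.copy()` → b = [[9, 3], [7, 6]]
`a[0].append(76)` → a = [[9, 3, 76], [7, 6]]; b = [[9, 3, 76], [7, 6]]
`a.append([2, 9])` → a = [[9, 3, 76], [7, 6], [2, 9]]
`print(b)` → prints [[9, 3, 76], [7, 6]]

Answer: [[9, 3, 76], [7, 6]]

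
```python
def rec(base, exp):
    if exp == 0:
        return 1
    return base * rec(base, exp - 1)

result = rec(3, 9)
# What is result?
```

rec(3, 9) = 3 * 3 * 3 * 3 * 3 * 3 * 3 * 3 * 3 = 19683

Answer: 19683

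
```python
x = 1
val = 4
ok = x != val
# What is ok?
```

Trace:
`x = 1` → x = 1
`val = 4` → val = 4
`ok = x != val` → ok = True
So ok = True

Answer: True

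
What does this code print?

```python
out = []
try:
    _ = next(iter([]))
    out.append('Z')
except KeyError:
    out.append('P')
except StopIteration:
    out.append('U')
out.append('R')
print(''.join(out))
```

Execution trace: 'U' (except StopIteration) → 'R' (after the try/except). Output: UR

Answer: UR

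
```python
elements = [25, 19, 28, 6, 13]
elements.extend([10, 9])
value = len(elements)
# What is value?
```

Trace:
`elements = [25, 19, 28, 6, 13]` → elements = [25, 19, 28, 6, 13]
`elements.extend([10, 9])` → elements = [25, 19, 28, 6, 13, 10, 9]
`value = len(elements)` → value = 7
So value = 7

Answer: 7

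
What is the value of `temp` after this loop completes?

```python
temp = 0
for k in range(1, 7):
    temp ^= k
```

XOR of 1 to 6
`temp` takes the values: 0 → 1 → 3 → 0 → 4 → 1 → 7

Answer: 7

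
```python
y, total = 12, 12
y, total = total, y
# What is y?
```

Trace:
`y, total = 12, 12` → y = 12; total = 12
`y, total = total, y` → y = 12; total = 12
So y = 12

Answer: 12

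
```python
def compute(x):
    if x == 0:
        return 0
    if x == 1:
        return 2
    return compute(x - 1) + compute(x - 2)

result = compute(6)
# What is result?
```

Build up from base cases: compute(0)=0, compute(1)=2, compute(2)=2, compute(3)=4, compute(4)=6, compute(5)=10, compute(6)=16

Answer: 16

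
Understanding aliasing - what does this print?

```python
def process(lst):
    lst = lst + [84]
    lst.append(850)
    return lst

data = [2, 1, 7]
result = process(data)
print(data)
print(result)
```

Key concept: rebinding parameter vs mutation.
Step by step:
`data = [2, 1, 7]` → data = [2, 1, 7]
`result = process(data)` → result = [2, 1, 7, 84, 850]
`print(data)` → prints [2, 1, 7]
`print(result)` → prints [2, 1, 7, 84, 850]

Answer:
[2, 1, 7]
[2, 1, 7, 84, 850]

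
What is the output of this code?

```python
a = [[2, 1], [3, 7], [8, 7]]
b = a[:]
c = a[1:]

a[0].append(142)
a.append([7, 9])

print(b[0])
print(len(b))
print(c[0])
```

Key concept: slice with nested mutation.
Step by step:
`a = [[2, 1], [3, 7], [8, 7]]` → a = [[2, 1], [3, 7], [8, 7]]
`b = a[:]` → b = [[2, 1], [3, 7], [8, 7]]
`c = a[1:]` → c = [[3, 7], [8, 7]]
`a[0].append(142)` → a = [[2, 1, 142], [3, 7], [8, 7]]; b = [[2, 1, 142], [3, 7], [8, 7]]
`a.append([7, 9])` → a = [[2, 1, 142], [3, 7], [8, 7], [7, 9]]
`print(b[0])` → prints [2, 1, 142]
`print(len(b))` → prints 3
`print(c[0])` → prints [3, 7]

Answer:
[2, 1, 142]
3
[3, 7]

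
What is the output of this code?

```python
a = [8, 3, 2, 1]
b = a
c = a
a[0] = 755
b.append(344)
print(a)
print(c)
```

Key concept: multiple aliases.
Step by step:
`a = [8, 3, 2, 1]` → a = [8, 3, 2, 1]
`b = a` → b = [8, 3, 2, 1] (same object as a)
`c = a` → c = [8, 3, 2, 1] (same object as a, b)
`a[0] = 755` → a = [755, 3, 2, 1] (same object as b, c); b = [755, 3, 2, 1] (same object as a, c); c = [755, 3, 2, 1] (same object as a, b)
`b.append(344)` → a = [755, 3, 2, 1, 344] (same object as b, c); b = [755, 3, 2, 1, 344] (same object as a, c); c = [755, 3, 2, 1, 344] (same object as a, b)
`print(a)` → prints [755, 3, 2, 1, 344]
`print(c)` → prints [755, 3, 2, 1, 344]

Answer:
[755, 3, 2, 1, 344]
[755, 3, 2, 1, 344]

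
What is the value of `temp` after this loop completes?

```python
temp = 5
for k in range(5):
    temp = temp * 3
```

Multiply by 3, 5 times: 5 * 3^5 = 1215
`temp` takes the values: 5 → 15 → 45 → 135 → 405 → 1215

Answer: 1215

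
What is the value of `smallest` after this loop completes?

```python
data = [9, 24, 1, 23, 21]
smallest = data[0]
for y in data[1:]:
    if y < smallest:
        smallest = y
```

Minimum of [9, 24, 1, 23, 21]
`smallest` takes the values: 9 → 1

Answer: 1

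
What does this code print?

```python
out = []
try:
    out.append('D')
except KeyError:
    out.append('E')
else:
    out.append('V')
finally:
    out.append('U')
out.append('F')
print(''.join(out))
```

Execution trace: 'D' (try body, no exception) → 'V' (else) → 'U' (finally) → 'F' (after the try/except). Output: DVUF

Answer: DVUF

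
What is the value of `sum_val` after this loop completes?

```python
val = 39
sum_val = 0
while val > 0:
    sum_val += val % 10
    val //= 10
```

Sum digits of 39
`sum_val` takes the values: 0 → 9 → 12

Answer: 12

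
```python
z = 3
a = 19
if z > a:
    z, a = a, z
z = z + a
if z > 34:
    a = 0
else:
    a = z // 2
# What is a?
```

Trace:
`z = 3` → z = 3
`a = 19` → a = 19
`if z > a: ...` → z > a is False → no variable changes
`z = z + a` → z = 22
`if z > 34: ...` → z > 34 is False, take else branch → a = 11
So a = 11

Answer: 11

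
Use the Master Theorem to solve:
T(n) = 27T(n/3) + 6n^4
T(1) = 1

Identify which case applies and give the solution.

a=27, b=3, f(n)=6n^4. log_3(27) = 3. Since c=4 > 3 and the regularity condition holds (27(n/3)^4 = (27/3^4)n^4 with 27/3^4 < 1), Case 3 applies: T(n) = Θ(f(n)) = O(n^4).

Answer: O(n^4) - Case 3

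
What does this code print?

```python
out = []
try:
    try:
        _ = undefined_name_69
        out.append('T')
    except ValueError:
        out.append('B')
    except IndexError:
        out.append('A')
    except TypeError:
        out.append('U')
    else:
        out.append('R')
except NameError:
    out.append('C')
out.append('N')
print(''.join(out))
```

Execution trace: 'C' (outer except NameError) → 'N' (after the try/except). Output: CN

Answer: CN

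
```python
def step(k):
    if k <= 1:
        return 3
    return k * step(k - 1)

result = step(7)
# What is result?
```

step(7) = 7 * 6 * 5 * 4 * 3 * 2 * 3 = 15120

Answer: 15120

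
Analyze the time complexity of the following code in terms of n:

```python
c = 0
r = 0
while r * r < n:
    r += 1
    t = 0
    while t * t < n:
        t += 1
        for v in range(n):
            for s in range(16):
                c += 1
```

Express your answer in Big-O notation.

Each loop level contributes: √n × √n × n × 1. Multiplying the contributions gives O(n^2).

Answer: O(n^2)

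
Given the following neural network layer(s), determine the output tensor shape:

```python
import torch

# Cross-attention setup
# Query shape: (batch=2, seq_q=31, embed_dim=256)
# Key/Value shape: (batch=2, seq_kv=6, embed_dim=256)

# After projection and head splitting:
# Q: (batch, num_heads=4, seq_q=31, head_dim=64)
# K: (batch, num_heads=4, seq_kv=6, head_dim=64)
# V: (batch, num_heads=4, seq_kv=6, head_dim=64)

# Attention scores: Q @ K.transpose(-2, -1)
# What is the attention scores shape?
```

Input: (2, 31, 256) -> Output: (2, 4, 31, 6)

Answer: (2, 4, 31, 6)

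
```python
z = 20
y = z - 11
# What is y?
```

Trace:
`z = 20` → z = 20
`y = z - 11` → y = 9
So y = 9

Answer: 9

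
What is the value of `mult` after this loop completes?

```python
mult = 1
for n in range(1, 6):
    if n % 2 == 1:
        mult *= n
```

Product of odd numbers 1 to 5
`mult` takes the values: 1 → 3 → 15

Answer: 15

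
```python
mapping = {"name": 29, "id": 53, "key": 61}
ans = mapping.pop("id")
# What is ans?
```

Trace:
`mapping = {"name": 29, "id": 53, "key": 61}` → mapping = {'name': 29, 'id': 53, 'key': 61}
`ans = mapping.pop("id")` → mapping = {'name': 29, 'key': 61}; ans = 53
So ans = 53

Answer: 53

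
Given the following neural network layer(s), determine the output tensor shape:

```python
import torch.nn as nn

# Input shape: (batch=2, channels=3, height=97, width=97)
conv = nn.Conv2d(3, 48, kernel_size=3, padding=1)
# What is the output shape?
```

Input: (2, 3, 97, 97) -> Output: (2, 48, 97, 97)

Answer: (2, 48, 97, 97)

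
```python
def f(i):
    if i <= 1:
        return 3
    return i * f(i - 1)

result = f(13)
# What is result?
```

f(13) = 13 * 12 * 11 * 10 * 9 * 8 * 7 * 6 * 5 * 4 * 3 * 2 * 3 = 18681062400

Answer: 18681062400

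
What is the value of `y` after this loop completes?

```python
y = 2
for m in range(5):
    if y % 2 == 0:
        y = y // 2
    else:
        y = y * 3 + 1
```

Collatz-style transformation from 2
`y` takes the values: 2 → 1 → 4 → 2 → 1 → 4

Answer: 4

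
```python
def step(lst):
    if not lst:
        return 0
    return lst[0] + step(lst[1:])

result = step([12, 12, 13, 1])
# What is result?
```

12 + 12 + 13 + 1 + 0 = 38

Answer: 38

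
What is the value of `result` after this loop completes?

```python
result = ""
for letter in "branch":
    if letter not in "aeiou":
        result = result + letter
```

Remove vowels from 'branch'
`result` takes the values: "" → "b" → "br" → "brn" → "brnc" → "brnch"

Answer: "brnch"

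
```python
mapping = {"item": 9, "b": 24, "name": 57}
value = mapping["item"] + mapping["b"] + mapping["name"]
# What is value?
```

Trace:
`mapping = {"item": 9, "b": 24, "name": 57}` → mapping = {'item': 9, 'b': 24, 'name': 57}
`value = mapping["item"] + mapping["b"] + mapping["name"]` → value = 90
So value = 90

Answer: 90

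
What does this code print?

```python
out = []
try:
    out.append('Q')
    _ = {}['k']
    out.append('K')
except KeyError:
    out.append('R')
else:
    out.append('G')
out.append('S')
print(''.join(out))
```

Execution trace: 'Q' (try body) → 'R' (except KeyError) → 'S' (after the try/except). Output: QRS

Answer: QRS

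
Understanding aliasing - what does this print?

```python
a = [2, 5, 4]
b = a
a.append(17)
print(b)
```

Key concept: basic list aliasing.
Step by step:
`a = [2, 5, 4]` → a = [2, 5, 4]
`b = a` → b = [2, 5, 4] (same object as a)
`a.append(17)` → a = [2, 5, 4, 17] (same object as b); b = [2, 5, 4, 17] (same object as a)
`print(b)` → prints [2, 5, 4, 17]

Answer: [2, 5, 4, 17]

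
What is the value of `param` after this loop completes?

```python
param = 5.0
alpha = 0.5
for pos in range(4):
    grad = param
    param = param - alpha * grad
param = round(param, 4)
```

Gradient descent: w = 5.0 * (1 - 0.5)^4
`param` takes the values: 5.0 → 2.5 → 1.25 → 0.625 → 0.3125

Answer: 0.3125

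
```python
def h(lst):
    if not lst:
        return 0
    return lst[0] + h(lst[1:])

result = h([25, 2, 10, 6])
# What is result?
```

25 + 2 + 10 + 6 + 0 = 43

Answer: 43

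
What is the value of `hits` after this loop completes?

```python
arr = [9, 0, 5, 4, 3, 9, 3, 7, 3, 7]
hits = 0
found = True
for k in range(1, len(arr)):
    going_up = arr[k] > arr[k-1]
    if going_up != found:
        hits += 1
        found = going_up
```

Count direction changes in [9, 0, 5, 4, 3, 9, 3, 7, 3, 7]
`hits` takes the values: 0 → 1 → 2 → 3 → 4 → 5 → 6 → 7 → 8

Answer: 8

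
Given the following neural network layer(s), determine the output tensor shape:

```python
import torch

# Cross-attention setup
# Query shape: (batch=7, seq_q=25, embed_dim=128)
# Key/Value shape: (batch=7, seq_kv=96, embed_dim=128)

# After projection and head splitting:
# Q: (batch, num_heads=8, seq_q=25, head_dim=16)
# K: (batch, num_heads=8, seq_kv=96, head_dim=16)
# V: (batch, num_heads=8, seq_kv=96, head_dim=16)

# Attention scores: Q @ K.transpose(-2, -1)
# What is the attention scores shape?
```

Input: (7, 25, 128) -> Output: (7, 8, 25, 96)

Answer: (7, 8, 25, 96)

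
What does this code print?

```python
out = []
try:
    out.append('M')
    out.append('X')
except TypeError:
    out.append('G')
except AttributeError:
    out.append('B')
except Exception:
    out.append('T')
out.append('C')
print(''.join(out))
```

Execution trace: 'M' (try body) → 'X' (try body, no exception) → 'C' (after the try/except). Output: MXC

Answer: MXC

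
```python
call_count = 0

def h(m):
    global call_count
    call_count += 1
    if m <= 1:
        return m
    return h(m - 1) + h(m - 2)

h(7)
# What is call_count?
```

Calls(m) = 1 + Calls(m-1) + Calls(m-2); Calls(0)=Calls(1)=1. For m=7 this gives 41.

Answer: 41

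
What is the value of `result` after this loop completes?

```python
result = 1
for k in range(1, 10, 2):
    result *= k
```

Product of 1, 3, 5, ... up to 9
`result` takes the values: 1 → 3 → 15 → 105 → 945

Answer: 945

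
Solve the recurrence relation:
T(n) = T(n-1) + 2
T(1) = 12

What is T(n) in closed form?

Unrolling: T(n) = T(1) + 2·(n-1) = 12 + 2(n-1) = 2n + 10.

Answer: T(n) = 2n + 10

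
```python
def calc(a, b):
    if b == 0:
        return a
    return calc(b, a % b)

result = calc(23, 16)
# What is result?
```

calc(23, 16) -> calc(16, 7) -> calc(7, 2) -> calc(2, 1) -> calc(1, 0) -> 1

Answer: 1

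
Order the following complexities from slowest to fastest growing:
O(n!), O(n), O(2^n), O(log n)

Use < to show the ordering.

Ordered by growth rate: O(log n) < O(n) < O(2^n) < O(n!)

Answer: O(log n) < O(n) < O(2^n) < O(n!)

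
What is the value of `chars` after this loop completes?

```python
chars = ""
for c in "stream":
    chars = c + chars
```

Reverse 'stream'
`chars` takes the values: "" → "s" → "ts" → "rts" → "erts" → "aerts" → "maerts"

Answer: "maerts"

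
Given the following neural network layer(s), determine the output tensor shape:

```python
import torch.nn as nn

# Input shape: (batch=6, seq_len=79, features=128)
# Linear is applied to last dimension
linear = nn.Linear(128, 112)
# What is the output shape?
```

Input: (6, 79, 128) -> Output: (6, 79, 112)

Answer: (6, 79, 112)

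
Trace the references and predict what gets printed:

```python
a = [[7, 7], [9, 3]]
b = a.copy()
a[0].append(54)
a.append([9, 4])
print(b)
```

Key concept: shallow copy with nested lists.
Step by step:
`a = [[7, 7], [9, 3]]` → a = [[7, 7], [9, 3]]
`b = a.copy()` → b = [[7, 7], [9, 3]]
`a[0].append(54)` → a = [[7, 7, 54], [9, 3]]; b = [[7, 7, 54], [9, 3]]
`a.append([9, 4])` → a = [[7, 7, 54], [9, 3], [9, 4]]
`print(b)` → prints [[7, 7, 54], [9, 3]]

Answer: [[7, 7, 54], [9, 3]]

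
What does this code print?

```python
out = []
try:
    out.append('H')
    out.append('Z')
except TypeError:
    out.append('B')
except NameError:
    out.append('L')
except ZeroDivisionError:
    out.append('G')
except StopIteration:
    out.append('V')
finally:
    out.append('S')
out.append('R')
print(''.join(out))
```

Execution trace: 'H' (try body) → 'Z' (try body, no exception) → 'S' (finally) → 'R' (after the try/except). Output: HZSR

Answer: HZSR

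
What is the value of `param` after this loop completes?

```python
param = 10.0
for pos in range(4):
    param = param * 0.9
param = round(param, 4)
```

Exponential decay: 10.0 * 0.9^4
`param` takes the values: 10.0 → 9.0 → 8.1 → 7.29 → 6.561

Answer: 6.561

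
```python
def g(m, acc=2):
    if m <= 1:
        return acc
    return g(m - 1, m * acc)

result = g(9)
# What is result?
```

Accumulator trace (n, acc): (9, 2) -> (8, 18) -> (7, 144) -> (6, 1008) -> (5, 6048) -> (4, 30240) -> (3, 120960) -> (2, 362880) -> (1, 725760) -> return 725760

Answer: 725760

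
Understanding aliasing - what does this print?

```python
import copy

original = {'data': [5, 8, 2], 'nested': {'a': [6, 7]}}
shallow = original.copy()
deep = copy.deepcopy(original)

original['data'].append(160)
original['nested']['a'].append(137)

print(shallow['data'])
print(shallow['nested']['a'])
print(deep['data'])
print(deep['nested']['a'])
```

Key concept: comparing shallow vs deep copy.
Step by step:
`original = {'data': [5, 8, 2], 'nested': {'a': [6, 7]}}` → original = {'data': [5, 8, 2], 'nested': {'a': [6, 7]}}
`shallow = original.copy()` → shallow = {'data': [5, 8, 2], 'nested': {'a': [6, 7]}}
`deep = copy.deepcopy(original)` → deep = {'data': [5, 8, 2], 'nested': {'a': [6, 7]}}
`original['data'].append(160)` → original = {'data': [5, 8, 2, 160], 'nested': {'a': [6, 7]}}; shallow = {'data': [5, 8, 2, 160], 'nested': {'a': [6, 7]}}
`original['nested']['a'].append(137)` → original = {'data': [5, 8, 2, 160], 'nested': {'a': [6, 7, 137]}}; shallow = {'data': [5, 8, 2, 160], 'nested': {'a': [6, 7, 137]}}
`print(shallow['data'])` → prints [5, 8, 2, 160]
`print(shallow['nested']['a'])` → prints [6, 7, 137]
`print(deep['data'])` → prints [5, 8, 2]
`print(deep['nested']['a'])` → prints [6, 7]

Answer:
[5, 8, 2, 160]
[6, 7, 137]
[5, 8, 2]
[6, 7]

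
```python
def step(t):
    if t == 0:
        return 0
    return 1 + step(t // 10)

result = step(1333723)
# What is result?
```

Count of digits of 1333723: 7

Answer: 7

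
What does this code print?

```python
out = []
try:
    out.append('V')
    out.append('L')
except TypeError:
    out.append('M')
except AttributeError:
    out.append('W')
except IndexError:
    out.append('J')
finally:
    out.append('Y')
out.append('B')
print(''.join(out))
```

Execution trace: 'V' (try body) → 'L' (try body, no exception) → 'Y' (finally) → 'B' (after the try/except). Output: VLYB

Answer: VLYB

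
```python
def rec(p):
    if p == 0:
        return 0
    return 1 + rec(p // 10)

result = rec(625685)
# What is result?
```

Count of digits of 625685: 6

Answer: 6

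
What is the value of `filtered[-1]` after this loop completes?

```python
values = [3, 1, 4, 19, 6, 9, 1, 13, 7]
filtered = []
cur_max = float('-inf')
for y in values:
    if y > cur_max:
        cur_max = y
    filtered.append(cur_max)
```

Running max ends at 19
`filtered` takes the values: [] → [3] → [3, 3] → [3, 3, 4] → [3, 3, 4, 19] → [3, 3, 4, 19, 19] → [3, 3, 4, 19, 19, 19] → [3, 3, 4, 19, 19, 19, 19] → [3, 3, 4, 19, 19, 19, 19, 19] → [3, 3, 4, 19, 19, 19, 19, 19, 19]
So `filtered[-1]` = 19

Answer: 19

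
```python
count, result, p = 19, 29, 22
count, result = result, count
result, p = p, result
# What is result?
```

Trace:
`count, result, p = 19, 29, 22` → count = 19; result = 29; p = 22
`count, result = result, count` → count = 29; result = 19
`result, p = p, result` → result = 22; p = 19
So result = 22

Answer: 22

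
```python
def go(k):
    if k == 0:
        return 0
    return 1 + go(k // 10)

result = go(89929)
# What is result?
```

Count of digits of 89929: 5

Answer: 5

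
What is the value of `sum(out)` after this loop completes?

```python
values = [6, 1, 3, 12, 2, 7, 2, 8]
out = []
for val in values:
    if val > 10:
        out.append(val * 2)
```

Sum of doubled values > 10
`out` takes the values: [] → [24]
So `sum(out)` = 24

Answer: 24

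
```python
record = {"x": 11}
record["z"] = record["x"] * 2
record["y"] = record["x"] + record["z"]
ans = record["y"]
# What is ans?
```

Trace:
`record = {"x": 11}` → record = {'x': 11}
`record["z"] = record["x"] * 2` → record = {'x': 11, 'z': 22}
`record["y"] = record["x"] + record["z"]` → record = {'x': 11, 'z': 22, 'y': 33}
`ans = record["y"]` → ans = 33
So ans = 33

Answer: 33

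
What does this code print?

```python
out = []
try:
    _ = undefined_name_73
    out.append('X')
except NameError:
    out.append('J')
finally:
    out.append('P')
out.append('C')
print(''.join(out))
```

Execution trace: 'J' (except NameError) → 'P' (finally) → 'C' (after the try/except). Output: JPC

Answer: JPC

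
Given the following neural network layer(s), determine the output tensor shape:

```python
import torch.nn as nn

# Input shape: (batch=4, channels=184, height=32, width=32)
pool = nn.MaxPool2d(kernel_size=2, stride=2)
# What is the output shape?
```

Input: (4, 184, 32, 32) -> Output: (4, 184, 16, 16)

Answer: (4, 184, 16, 16)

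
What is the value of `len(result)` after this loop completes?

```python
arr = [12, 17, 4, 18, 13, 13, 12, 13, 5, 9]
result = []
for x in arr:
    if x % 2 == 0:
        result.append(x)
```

Count even numbers in [12, 17, 4, 18, 13, 13, 12, 13, 5, 9]
`result` takes the values: [] → [12] → [12, 4] → [12, 4, 18] → [12, 4, 18, 12]
So `len(result)` = 4

Answer: 4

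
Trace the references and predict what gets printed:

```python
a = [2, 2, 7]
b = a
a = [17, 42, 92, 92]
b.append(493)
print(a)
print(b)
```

Key concept: rebinding vs mutation: a is rebound to a new list, b still points at the original.
Step by step:
`a = [2, 2, 7]` → a = [2, 2, 7]
`b = a` → b = [2, 2, 7] (same object as a)
`a = [17, 42, 92, 92]` → a = [17, 42, 92, 92]
`b.append(493)` → b = [2, 2, 7, 493]
`print(a)` → prints [17, 42, 92, 92]
`print(b)` → prints [2, 2, 7, 493]

Answer:
[17, 42, 92, 92]
[2, 2, 7, 493]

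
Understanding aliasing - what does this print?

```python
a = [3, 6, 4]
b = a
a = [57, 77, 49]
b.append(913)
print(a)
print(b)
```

Key concept: rebinding vs mutation: a is rebound to a new list, b still points at the original.
Step by step:
`a = [3, 6, 4]` → a = [3, 6, 4]
`b = a` → b = [3, 6, 4] (same object as a)
`a = [57, 77, 49]` → a = [57, 77, 49]
`b.append(913)` → b = [3, 6, 4, 913]
`print(a)` → prints [57, 77, 49]
`print(b)` → prints [3, 6, 4, 913]

Answer:
[57, 77, 49]
[3, 6, 4, 913]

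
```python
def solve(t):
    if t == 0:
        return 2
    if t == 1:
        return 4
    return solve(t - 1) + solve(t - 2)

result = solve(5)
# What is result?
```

Build up from base cases: solve(0)=2, solve(1)=4, solve(2)=6, solve(3)=10, solve(4)=16, solve(5)=26

Answer: 26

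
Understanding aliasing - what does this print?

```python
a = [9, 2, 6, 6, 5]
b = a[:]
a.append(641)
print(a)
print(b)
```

Key concept: slice [:] creates copy.
Step by step:
`a = [9, 2, 6, 6, 5]` → a = [9, 2, 6, 6, 5]
`b = a[:]` → b = [9, 2, 6, 6, 5]
`a.append(641)` → a = [9, 2, 6, 6, 5, 641]
`print(a)` → prints [9, 2, 6, 6, 5, 641]
`print(b)` → prints [9, 2, 6, 6, 5]

Answer:
[9, 2, 6, 6, 5, 641]
[9, 2, 6, 6, 5]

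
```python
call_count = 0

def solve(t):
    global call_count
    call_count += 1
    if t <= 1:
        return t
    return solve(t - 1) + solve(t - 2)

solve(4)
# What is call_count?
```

Calls(t) = 1 + Calls(t-1) + Calls(t-2); Calls(0)=Calls(1)=1. For t=4 this gives 9.

Answer: 9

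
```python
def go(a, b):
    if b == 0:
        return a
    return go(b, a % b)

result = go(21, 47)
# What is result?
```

go(21, 47) -> go(47, 21) -> go(21, 5) -> go(5, 1) -> go(1, 0) -> 1

Answer: 1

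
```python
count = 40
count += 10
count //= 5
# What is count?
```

Trace:
`count = 40` → count = 40
`count += 10` → count = 50
`count //= 5` → count = 10
So count = 10

Answer: 10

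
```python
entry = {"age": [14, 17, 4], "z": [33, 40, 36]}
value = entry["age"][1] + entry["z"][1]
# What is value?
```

Trace:
`entry = {"age": [14, 17, 4], "z": [33, 40, 36]}` → entry = {'age': [14, 17, 4], 'z': [33, 40, 36]}
`value = entry["age"][1] + entry["z"][1]` → value = 57
So value = 57

Answer: 57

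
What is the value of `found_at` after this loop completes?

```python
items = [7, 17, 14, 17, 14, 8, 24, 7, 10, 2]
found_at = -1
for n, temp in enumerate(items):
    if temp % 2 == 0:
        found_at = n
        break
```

First even number index in [7, 17, 14, 17, 14, 8, 24, 7, 10, 2]
`found_at` takes the values: -1 → 2

Answer: 2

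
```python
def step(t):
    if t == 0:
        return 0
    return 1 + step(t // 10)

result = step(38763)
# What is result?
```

Count of digits of 38763: 5

Answer: 5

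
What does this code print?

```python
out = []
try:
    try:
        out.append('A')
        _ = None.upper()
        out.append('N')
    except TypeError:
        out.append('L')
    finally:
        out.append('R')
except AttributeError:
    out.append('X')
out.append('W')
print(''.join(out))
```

Execution trace: 'A' (try body) → 'R' (finally) → 'X' (outer except AttributeError) → 'W' (after the try/except). Output: ARXW

Answer: ARXW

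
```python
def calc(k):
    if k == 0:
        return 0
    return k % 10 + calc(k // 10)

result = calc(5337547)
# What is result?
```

Sum of digits of 5337547: 7 + 4 + 5 + 7 + 3 + 3 + 5 = 34

Answer: 34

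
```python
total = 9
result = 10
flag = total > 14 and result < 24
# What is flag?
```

Trace:
`total = 9` → total = 9
`result = 10` → result = 10
`flag = total > 14 and result < 24` → flag = False
So flag = False

Answer: False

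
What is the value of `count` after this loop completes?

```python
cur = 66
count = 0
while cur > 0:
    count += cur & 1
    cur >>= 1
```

Count set bits in 66 (binary: 0b1000010)
`count` takes the values: 0 → 1 → 2

Answer: 2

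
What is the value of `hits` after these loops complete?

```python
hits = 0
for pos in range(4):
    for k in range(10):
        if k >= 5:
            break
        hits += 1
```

Inner breaks at 5, outer runs 4 times
`hits` takes the values: 0 → 1 → 2 → 3 → 4 → 5 → 6 → 7 → 8 → 9 → 10 → 11 → 12 → 13 → 14 → 15 → 16 → 17 → 18 → 19 → 20

Answer: 20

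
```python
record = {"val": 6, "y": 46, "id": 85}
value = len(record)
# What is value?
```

Trace:
`record = {"val": 6, "y": 46, "id": 85}` → record = {'val': 6, 'y': 46, 'id': 85}
`value = len(record)` → value = 3
So value = 3

Answer: 3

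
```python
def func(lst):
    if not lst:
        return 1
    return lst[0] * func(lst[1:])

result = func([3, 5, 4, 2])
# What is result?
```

Product over [3, 5, 4, 2] = 3 * 5 * 4 * 2 = 120

Answer: 120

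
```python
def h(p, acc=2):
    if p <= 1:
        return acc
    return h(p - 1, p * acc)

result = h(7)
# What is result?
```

Accumulator trace (n, acc): (7, 2) -> (6, 14) -> (5, 84) -> (4, 420) -> (3, 1680) -> (2, 5040) -> (1, 10080) -> return 10080

Answer: 10080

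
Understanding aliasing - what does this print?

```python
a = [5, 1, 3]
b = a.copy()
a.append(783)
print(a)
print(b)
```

Key concept: list.copy() creates independent copy.
Step by step:
`a = [5, 1, 3]` → a = [5, 1, 3]
`b = a.copy()` → b = [5, 1, 3]
`a.append(783)` → a = [5, 1, 3, 783]
`print(a)` → prints [5, 1, 3, 783]
`print(b)` → prints [5, 1, 3]

Answer:
[5, 1, 3, 783]
[5, 1, 3]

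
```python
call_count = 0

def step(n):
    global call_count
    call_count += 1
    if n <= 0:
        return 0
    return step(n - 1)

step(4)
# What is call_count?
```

Linear recursion stepping by 1: 5 calls from n=4 down to ≤0.

Answer: 5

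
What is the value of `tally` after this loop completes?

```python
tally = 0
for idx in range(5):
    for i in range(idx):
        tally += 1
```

Triangle number: 0+1+2+...+4
`tally` takes the values: 0 → 1 → 2 → 3 → 4 → 5 → 6 → 7 → 8 → 9 → 10

Answer: 10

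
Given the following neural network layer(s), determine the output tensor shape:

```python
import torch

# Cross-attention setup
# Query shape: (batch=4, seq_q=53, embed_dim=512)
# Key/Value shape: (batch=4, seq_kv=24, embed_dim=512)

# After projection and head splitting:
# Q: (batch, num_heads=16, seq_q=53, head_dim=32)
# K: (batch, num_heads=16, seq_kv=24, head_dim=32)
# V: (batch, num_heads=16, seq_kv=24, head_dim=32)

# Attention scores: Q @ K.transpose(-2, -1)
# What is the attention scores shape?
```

Input: (4, 53, 512) -> Output: (4, 16, 53, 24)

Answer: (4, 16, 53, 24)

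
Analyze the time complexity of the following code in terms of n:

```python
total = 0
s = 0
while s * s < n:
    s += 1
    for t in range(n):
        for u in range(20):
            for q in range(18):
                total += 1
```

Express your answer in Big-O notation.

Each loop level contributes: √n × n × 1 × 1. Multiplying the contributions gives O(n√n).

Answer: O(n√n)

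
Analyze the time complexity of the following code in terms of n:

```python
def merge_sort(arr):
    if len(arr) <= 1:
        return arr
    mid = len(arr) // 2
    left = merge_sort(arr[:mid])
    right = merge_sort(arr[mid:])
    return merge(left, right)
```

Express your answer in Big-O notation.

This is Merge sort. Time complexity: O(n log n).

Answer: O(n log n)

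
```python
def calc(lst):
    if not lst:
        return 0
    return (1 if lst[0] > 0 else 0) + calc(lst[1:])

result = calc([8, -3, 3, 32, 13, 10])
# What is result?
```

Count of positive elements in [8, -3, 3, 32, 13, 10] = 5

Answer: 5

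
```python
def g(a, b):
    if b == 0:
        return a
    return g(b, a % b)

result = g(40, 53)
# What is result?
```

g(40, 53) -> g(53, 40) -> g(40, 13) -> g(13, 1) -> g(1, 0) -> 1

Answer: 1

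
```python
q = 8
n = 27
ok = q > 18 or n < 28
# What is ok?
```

Trace:
`q = 8` → q = 8
`n = 27` → n = 27
`ok = q > 18 or n < 28` → ok = True
So ok = True

Answer: True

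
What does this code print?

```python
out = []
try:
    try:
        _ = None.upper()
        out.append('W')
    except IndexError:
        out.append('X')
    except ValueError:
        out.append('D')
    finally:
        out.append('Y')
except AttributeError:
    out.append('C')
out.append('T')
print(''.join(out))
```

Execution trace: 'Y' (inner finally) → 'C' (outer except AttributeError) → 'T' (after the try/except). Output: YCT

Answer: YCT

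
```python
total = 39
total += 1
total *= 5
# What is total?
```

Trace:
`total = 39` → total = 39
`total += 1` → total = 40
`total *= 5` → total = 200
So total = 200

Answer: 200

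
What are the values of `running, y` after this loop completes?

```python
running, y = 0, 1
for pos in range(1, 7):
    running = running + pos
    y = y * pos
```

Sum and factorial of 1 to 6
`running, y` takes the values: (0, 1) → (1, 1) → (3, 1) → (3, 2) → (6, 2) → (6, 6) → (10, 6) → (10, 24) → (15, 24) → (15, 120) → (21, 120) → (21, 720)

Answer: 21, 720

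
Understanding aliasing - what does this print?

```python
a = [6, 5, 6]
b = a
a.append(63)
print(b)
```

Key concept: basic list aliasing.
Step by step:
`a = [6, 5, 6]` → a = [6, 5, 6]
`b = a` → b = [6, 5, 6] (same object as a)
`a.append(63)` → a = [6, 5, 6, 63] (same object as b); b = [6, 5, 6, 63] (same object as a)
`print(b)` → prints [6, 5, 6, 63]

Answer: [6, 5, 6, 63]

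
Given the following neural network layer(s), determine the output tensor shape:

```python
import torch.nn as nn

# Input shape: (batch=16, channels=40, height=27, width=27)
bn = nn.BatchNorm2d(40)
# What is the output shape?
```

Input: (16, 40, 27, 27) -> Output: (16, 40, 27, 27)

Answer: (16, 40, 27, 27)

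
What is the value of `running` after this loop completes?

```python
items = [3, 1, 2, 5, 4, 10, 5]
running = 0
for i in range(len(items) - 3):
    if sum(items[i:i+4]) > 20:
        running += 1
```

Count windows with sum > 20
`running` takes the values: 0 → 1 → 2

Answer: 2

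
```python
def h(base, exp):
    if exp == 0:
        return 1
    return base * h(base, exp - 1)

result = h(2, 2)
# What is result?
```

h(2, 2) = 2 * 2 = 4

Answer: 4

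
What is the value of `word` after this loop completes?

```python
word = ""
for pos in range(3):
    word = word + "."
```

Repeat '.' 3 times
`word` takes the values: "" → "." → ".." → "..."

Answer: "..."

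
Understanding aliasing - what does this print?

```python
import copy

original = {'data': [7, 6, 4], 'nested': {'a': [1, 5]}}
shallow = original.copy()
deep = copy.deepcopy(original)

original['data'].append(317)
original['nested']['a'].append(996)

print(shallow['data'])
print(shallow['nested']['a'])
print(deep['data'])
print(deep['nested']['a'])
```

Key concept: comparing shallow vs deep copy.
Step by step:
`original = {'data': [7, 6, 4], 'nested': {'a': [1, 5]}}` → original = {'data': [7, 6, 4], 'nested': {'a': [1, 5]}}
`shallow = original.copy()` → shallow = {'data': [7, 6, 4], 'nested': {'a': [1, 5]}}
`deep = copy.deepcopy(original)` → deep = {'data': [7, 6, 4], 'nested': {'a': [1, 5]}}
`original['data'].append(317)` → original = {'data': [7, 6, 4, 317], 'nested': {'a': [1, 5]}}; shallow = {'data': [7, 6, 4, 317], 'nested': {'a': [1, 5]}}
`original['nested']['a'].append(996)` → original = {'data': [7, 6, 4, 317], 'nested': {'a': [1, 5, 996]}}; shallow = {'data': [7, 6, 4, 317], 'nested': {'a': [1, 5, 996]}}
`print(shallow['data'])` → prints [7, 6, 4, 317]
`print(shallow['nested']['a'])` → prints [1, 5, 996]
`print(deep['data'])` → prints [7, 6, 4]
`print(deep['nested']['a'])` → prints [1, 5]

Answer:
[7, 6, 4, 317]
[1, 5, 996]
[7, 6, 4]
[1, 5]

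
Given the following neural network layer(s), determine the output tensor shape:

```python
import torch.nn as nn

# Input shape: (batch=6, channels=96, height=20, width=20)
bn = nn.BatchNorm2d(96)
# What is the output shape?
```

Input: (6, 96, 20, 20) -> Output: (6, 96, 20, 20)

Answer: (6, 96, 20, 20)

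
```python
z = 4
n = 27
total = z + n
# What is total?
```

Trace:
`z = 4` → z = 4
`n = 27` → n = 27
`total = z + n` → total = 31
So total = 31

Answer: 31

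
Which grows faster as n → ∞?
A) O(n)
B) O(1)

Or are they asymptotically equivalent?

O(n) vs O(1): Higher order terms dominate.

Answer: A) O(n) grows faster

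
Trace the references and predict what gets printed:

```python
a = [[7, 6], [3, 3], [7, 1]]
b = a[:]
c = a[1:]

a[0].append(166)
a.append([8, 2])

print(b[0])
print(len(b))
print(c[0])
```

Key concept: slice with nested mutation.
Step by step:
`a = [[7, 6], [3, 3], [7, 1]]` → a = [[7, 6], [3, 3], [7, 1]]
`b = a[:]` → b = [[7, 6], [3, 3], [7, 1]]
`c = a[1:]` → c = [[3, 3], [7, 1]]
`a[0].append(166)` → a = [[7, 6, 166], [3, 3], [7, 1]]; b = [[7, 6, 166], [3, 3], [7, 1]]
`a.append([8, 2])` → a = [[7, 6, 166], [3, 3], [7, 1], [8, 2]]
`print(b[0])` → prints [7, 6, 166]
`print(len(b))` → prints 3
`print(c[0])` → prints [3, 3]

Answer:
[7, 6, 166]
3
[3, 3]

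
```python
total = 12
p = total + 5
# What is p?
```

Trace:
`total = 12` → total = 12
`p = total + 5` → p = 17
So p = 17

Answer: 17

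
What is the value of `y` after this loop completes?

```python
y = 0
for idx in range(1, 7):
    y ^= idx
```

XOR of 1 to 6
`y` takes the values: 0 → 1 → 3 → 0 → 4 → 1 → 7

Answer: 7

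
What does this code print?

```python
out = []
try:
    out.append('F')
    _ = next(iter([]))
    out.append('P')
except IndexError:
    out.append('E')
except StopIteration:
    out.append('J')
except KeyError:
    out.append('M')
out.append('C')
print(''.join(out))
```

Execution trace: 'F' (try body) → 'J' (except StopIteration) → 'C' (after the try/except). Output: FJC

Answer: FJC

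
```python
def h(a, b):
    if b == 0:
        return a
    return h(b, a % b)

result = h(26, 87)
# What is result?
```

h(26, 87) -> h(87, 26) -> h(26, 9) -> h(9, 8) -> h(8, 1) -> h(1, 0) -> 1

Answer: 1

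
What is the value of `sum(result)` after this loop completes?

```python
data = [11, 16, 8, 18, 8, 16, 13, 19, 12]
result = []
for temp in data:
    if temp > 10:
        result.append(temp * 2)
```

Sum of doubled values > 10
`result` takes the values: [] → [22] → [22, 32] → [22, 32, 36] → [22, 32, 36, 32] → [22, 32, 36, 32, 26] → [22, 32, 36, 32, 26, 38] → [22, 32, 36, 32, 26, 38, 24]
So `sum(result)` = 210

Answer: 210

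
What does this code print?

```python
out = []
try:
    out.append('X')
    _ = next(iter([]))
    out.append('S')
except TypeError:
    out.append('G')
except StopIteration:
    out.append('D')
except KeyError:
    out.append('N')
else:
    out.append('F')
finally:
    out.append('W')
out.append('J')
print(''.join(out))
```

Execution trace: 'X' (try body) → 'D' (except StopIteration) → 'W' (finally) → 'J' (after the try/except). Output: XDWJ

Answer: XDWJ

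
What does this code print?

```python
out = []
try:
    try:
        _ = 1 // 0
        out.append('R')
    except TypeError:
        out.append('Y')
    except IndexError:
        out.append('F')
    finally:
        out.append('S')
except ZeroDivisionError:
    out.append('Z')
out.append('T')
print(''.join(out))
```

Execution trace: 'S' (finally) → 'Z' (outer except ZeroDivisionError) → 'T' (after the try/except). Output: SZT

Answer: SZT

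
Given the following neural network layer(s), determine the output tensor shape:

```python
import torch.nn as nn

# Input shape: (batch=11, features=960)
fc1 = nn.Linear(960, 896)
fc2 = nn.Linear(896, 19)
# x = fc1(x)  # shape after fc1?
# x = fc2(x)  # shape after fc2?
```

Input: (11, 960) -> after fc1: (11, 896) -> Output: (11, 19)

Answer: (11, 19)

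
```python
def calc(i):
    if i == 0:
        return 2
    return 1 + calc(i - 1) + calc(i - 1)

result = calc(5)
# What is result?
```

calc(i) = 1 + 2·calc(i-1), calc(0)=2. Closed form: (2+1)·2^5 - 1 = 95.

Answer: 95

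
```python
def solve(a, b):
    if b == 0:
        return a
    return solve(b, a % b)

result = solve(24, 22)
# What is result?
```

solve(24, 22) -> solve(22, 2) -> solve(2, 0) -> 2

Answer: 2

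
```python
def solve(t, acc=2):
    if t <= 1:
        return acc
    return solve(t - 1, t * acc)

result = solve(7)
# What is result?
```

Accumulator trace (n, acc): (7, 2) -> (6, 14) -> (5, 84) -> (4, 420) -> (3, 1680) -> (2, 5040) -> (1, 10080) -> return 10080

Answer: 10080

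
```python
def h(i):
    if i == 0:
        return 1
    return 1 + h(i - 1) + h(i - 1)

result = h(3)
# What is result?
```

h(i) = 1 + 2·h(i-1), h(0)=1. Closed form: (1+1)·2^3 - 1 = 15.

Answer: 15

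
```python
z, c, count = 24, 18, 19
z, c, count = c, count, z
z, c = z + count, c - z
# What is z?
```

Trace:
`z, c, count = 24, 18, 19` → z = 24; c = 18; count = 19
`z, c, count = c, count, z` → z = 18; c = 19; count = 24
`z, c = z + count, c - z` → z = 42; c = 1
So z = 42

Answer: 42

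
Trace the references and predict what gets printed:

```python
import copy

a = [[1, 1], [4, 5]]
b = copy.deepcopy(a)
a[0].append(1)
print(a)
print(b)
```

Key concept: deep copy is fully independent.
Step by step:
`a = [[1, 1], [4, 5]]` → a = [[1, 1], [4, 5]]
`b = copy.deepcopy(a)` → b = [[1, 1], [4, 5]]
`a[0].append(1)` → a = [[1, 1, 1], [4, 5]]
`print(a)` → prints [[1, 1, 1], [4, 5]]
`print(b)` → prints [[1, 1], [4, 5]]

Answer:
[[1, 1, 1], [4, 5]]
[[1, 1], [4, 5]]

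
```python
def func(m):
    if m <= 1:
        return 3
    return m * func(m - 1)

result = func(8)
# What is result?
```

func(8) = 8 * 7 * 6 * 5 * 4 * 3 * 2 * 3 = 120960

Answer: 120960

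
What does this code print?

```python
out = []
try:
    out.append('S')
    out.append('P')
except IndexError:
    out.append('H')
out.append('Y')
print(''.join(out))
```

Execution trace: 'S' (try body) → 'P' (try body, no exception) → 'Y' (after the try/except). Output: SPY

Answer: SPY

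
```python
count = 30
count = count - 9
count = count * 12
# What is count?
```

Trace:
`count = 30` → count = 30
`count = count - 9` → count = 21
`count = count * 12` → count = 252
So count = 252

Answer: 252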